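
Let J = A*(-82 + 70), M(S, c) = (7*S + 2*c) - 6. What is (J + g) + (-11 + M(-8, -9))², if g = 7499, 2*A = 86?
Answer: 15264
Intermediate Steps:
A = 43 (A = (½)*86 = 43)
M(S, c) = -6 + 2*c + 7*S (M(S, c) = (2*c + 7*S) - 6 = -6 + 2*c + 7*S)
J = -516 (J = 43*(-82 + 70) = 43*(-12) = -516)
(J + g) + (-11 + M(-8, -9))² = (-516 + 7499) + (-11 + (-6 + 2*(-9) + 7*(-8)))² = 6983 + (-11 + (-6 - 18 - 56))² = 6983 + (-11 - 80)² = 6983 + (-91)² = 6983 + 8281 = 15264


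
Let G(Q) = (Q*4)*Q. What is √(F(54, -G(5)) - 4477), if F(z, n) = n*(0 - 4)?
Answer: 3*I*√453 ≈ 63.851*I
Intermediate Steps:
G(Q) = 4*Q² (G(Q) = (4*Q)*Q = 4*Q²)
F(z, n) = -4*n (F(z, n) = n*(-4) = -4*n)
√(F(54, -G(5)) - 4477) = √(-(-4)*4*5² - 4477) = √(-(-4)*4*25 - 4477) = √(-(-4)*100 - 4477) = √(-4*(-100) - 4477) = √(400 - 4477) = √(-4077) = 3*I*√453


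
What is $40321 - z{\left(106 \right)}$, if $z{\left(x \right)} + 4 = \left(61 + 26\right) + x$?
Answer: $40132$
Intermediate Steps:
$z{\left(x \right)} = 83 + x$ ($z{\left(x \right)} = -4 + \left(\left(61 + 26\right) + x\right) = -4 + \left(87 + x\right) = 83 + x$)
$40321 - z{\left(106 \right)} = 40321 - \left(83 + 106\right) = 40321 - 189 = 40132$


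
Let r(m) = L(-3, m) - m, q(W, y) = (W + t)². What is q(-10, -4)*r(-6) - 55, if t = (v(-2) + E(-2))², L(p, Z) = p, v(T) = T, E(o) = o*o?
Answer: 53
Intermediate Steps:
E(o) = o²
t = 4 (t = (-2 + (-2)²)² = (-2 + 4)² = 2² = 4)
q(W, y) = (4 + W)² (q(W, y) = (W + 4)² = (4 + W)²)
r(m) = -3 - m
q(-10, -4)*r(-6) - 55 = (4 - 10)²*(-3 - 1*(-6)) - 55 = (-6)²*(-3 + 6) - 55 = 36*3 - 55 = 108 - 55 = 53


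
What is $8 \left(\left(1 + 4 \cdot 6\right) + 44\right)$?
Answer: $552$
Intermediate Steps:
$8 \left(\left(1 + 4 \cdot 6\right) + 44\right) = 8 \left(\left(1 + 24\right) + 44\right) = 8 \left(25 + 44\right) = 8 \cdot 69 = 552$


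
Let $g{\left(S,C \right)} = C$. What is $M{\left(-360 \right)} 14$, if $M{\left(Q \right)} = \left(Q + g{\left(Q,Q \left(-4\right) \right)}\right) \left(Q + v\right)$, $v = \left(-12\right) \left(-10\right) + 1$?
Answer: $-3613680$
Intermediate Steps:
$v = 121$ ($v = 120 + 1 = 121$)
$M{\left(Q \right)} = - 3 Q \left(121 + Q\right)$ ($M{\left(Q \right)} = \left(Q + Q \left(-4\right)\right) \left(Q + 121\right) = \left(Q - 4 Q\right) \left(121 + Q\right) = - 3 Q \left(121 + Q\right)$)
$M{\left(-360 \right)} 14 = 3 \left(-360\right) \left(-121 - -360\right) 14 = 3 \left(-360\right) \left(-121 + 360\right) 14 = 3 \left(-360\right) 239 \cdot 14 = \left(-258120\right) 14 = -3613680$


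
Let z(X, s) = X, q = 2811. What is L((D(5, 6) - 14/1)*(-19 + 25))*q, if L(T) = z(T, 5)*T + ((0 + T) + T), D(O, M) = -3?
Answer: 28672200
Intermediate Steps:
L(T) = T² + 2*T (L(T) = T*T + ((0 + T) + T) = T² + (T + T) = T² + 2*T)
L((D(5, 6) - 14/1)*(-19 + 25))*q = (((-3 - 14/1)*(-19 + 25))*(2 + (-3 - 14/1)*(-19 + 25)))*2811 = (((-3 - 14*1)*6)*(2 + (-3 - 14*1)*6))*2811 = (((-3 - 14)*6)*(2 + (-3 - 14)*6))*2811 = ((-17*6)*(2 - 17*6))*2811 = -102*(2 - 102)*2811 = -102*(-100)*2811 = 10200*2811 = 28672200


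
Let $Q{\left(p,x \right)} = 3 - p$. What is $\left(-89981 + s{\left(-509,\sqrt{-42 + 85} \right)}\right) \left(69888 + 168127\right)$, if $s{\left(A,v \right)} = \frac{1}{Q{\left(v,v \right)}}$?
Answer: $- \frac{728172856355}{34} - \frac{238015 \sqrt{43}}{34} \approx -2.1417 \cdot 10^{10}$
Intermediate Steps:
$s{\left(A,v \right)} = \frac{1}{3 - v}$
$\left(-89981 + s{\left(-509,\sqrt{-42 + 85} \right)}\right) \left(69888 + 168127\right) = \left(-89981 - \frac{1}{-3 + \sqrt{-42 + 85}}\right) \left(69888 + 168127\right) = \left(-89981 - \frac{1}{-3 + \sqrt{43}}\right) 238015 = -21416827715 - \frac{238015}{-3 + \sqrt{43}}$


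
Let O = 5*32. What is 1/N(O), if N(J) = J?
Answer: 1/160 ≈ 0.0062500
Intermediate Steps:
O = 160
1/N(O) = 1/160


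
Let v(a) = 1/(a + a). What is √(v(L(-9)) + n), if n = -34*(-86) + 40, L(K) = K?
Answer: √106702/6 ≈ 54.442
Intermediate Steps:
v(a) = 1/(2*a)
n = 2964 (n = 2924 + 40 = 2964)
√(v(L(-9)) + n) = √((½)/(-9) + 2964) = √((½)*(-⅑) + 2964) = √(-1/18 + 2964) = √(53351/18) = √106702/6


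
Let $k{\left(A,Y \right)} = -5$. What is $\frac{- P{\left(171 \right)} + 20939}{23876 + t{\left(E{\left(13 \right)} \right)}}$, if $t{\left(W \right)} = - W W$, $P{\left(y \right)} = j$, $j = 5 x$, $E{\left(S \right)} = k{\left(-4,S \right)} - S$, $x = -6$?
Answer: $\frac{20969}{23552} \approx 0.89033$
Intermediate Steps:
$E{\left(S \right)} = -5 - S$
$j = -30$ ($j = 5 \left(-6\right) = -30$)
$P{\left(y \right)} = -30$
$t{\left(W \right)} = - W^{2}$
$\frac{- P{\left(171 \right)} + 20939}{23876 + t{\left(E{\left(13 \right)} \right)}} = \frac{\left(-1\right) \left(-30\right) + 20939}{23876 - \left(-5 - 13\right)^{2}} = \frac{30 + 20939}{23876 - \left(-5 - 13\right)^{2}} = \frac{20969}{23876 - \left(-18\right)^{2}} = \frac{20969}{23876 - 324} = \frac{20969}{23552}$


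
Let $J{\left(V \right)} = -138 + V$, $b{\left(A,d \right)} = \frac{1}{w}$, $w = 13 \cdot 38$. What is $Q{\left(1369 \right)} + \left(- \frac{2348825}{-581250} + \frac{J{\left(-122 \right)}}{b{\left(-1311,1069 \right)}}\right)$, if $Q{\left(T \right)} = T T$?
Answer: $\frac{40588107203}{23250} \approx 1.7457 \cdot 10^{6}$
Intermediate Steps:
$w = 494$
$b{\left(A,d \right)} = \frac{1}{494}$
$Q{\left(T \right)} = T^{2}$
$Q{\left(1369 \right)} + \left(- \frac{2348825}{-581250} + \frac{J{\left(-122 \right)}}{b{\left(-1311,1069 \right)}}\right) = 1369^{2} + \left(- \frac{2348825}{-581250} + \left(-138 - 122\right) \frac{1}{\frac{1}{494}}\right) = 1874161 - \frac{2986136047}{23250} = \frac{40588107203}{23250}$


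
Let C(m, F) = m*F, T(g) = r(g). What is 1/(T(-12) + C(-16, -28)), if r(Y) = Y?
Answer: 1/436 ≈ 0.0022936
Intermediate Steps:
T(g) = g
C(m, F) = F*m
1/(T(-12) + C(-16, -28)) = 1/(-12 - 28*(-16)) = 1/(-12 + 448) = 1/436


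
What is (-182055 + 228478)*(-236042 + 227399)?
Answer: -401233989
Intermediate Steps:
(-182055 + 228478)*(-236042 + 227399) = 46423*(-8643) = -401233989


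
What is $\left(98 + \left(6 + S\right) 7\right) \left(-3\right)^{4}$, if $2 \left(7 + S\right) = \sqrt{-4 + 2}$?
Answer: $7371 + \frac{567 i \sqrt{2}}{2} \approx 7371.0 + 400.93 i$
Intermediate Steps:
$S = -7 + \frac{i \sqrt{2}}{2}$ ($S = -7 + \frac{\sqrt{-4 + 2}}{2} = -7 + \frac{\sqrt{-2}}{2} = -7 + \frac{i \sqrt{2}}{2} \approx -7.0 + 0.70711 i$)
$\left(98 + \left(6 + S\right) 7\right) \left(-3\right)^{4} = \left(98 + \left(6 - \left(7 - \frac{i \sqrt{2}}{2}\right)\right) 7\right) \left(-3\right)^{4} = \left(98 + \left(-1 + \frac{i \sqrt{2}}{2}\right) 7\right) 81 = \left(98 - \left(7 - \frac{7 i \sqrt{2}}{2}\right)\right) 81 = \left(91 + \frac{7 i \sqrt{2}}{2}\right) 81 = 7371 + \frac{567 i \sqrt{2}}{2}$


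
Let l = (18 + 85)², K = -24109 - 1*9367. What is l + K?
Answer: -22867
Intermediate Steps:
K = -33476 (K = -24109 - 9367 = -33476)
l = 10609 (l = 103² = 10609)
l + K = 10609 - 33476 = -22867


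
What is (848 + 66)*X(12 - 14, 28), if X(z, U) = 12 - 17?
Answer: -4570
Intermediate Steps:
X(z, U) = -5
(848 + 66)*X(12 - 14, 28) = (848 + 66)*(-5) = 914*(-5) = -4570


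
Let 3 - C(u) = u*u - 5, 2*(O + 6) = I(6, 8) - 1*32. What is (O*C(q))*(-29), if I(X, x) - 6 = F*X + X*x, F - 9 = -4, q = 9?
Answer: 42340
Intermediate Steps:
F = 5 (F = 9 - 4 = 5)
I(X, x) = 6 + 5*X + X*x (I(X, x) = 6 + (5*X + X*x) = 6 + 5*X + X*x)
O = 20 (O = -6 + ((6 + 5*6 + 6*8) - 1*32)/2 = -6 + ((6 + 30 + 48) - 32)/2 = -6 + (84 - 32)/2 = -6 + (1/2)*52 = -6 + 26 = 20)
C(u) = 8 - u**2 (C(u) = 3 - (u*u - 5) = 3 - (u**2 - 5) = 3 - (-5 + u**2) = 3 + (5 - u**2) = 8 - u**2)
(O*C(q))*(-29) = (20*(8 - 1*9**2))*(-29) = (20*(8 - 1*81))*(-29) = (20*(8 - 81))*(-29) = (20*(-73))*(-29) = -1460*(-29) = 42340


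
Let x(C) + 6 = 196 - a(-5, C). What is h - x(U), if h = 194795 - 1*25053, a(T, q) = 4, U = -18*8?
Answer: 169556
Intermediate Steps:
U = -144
h = 169742 (h = 194795 - 25053 = 169742)
x(C) = 186 (x(C) = -6 + (196 - 1*4) = -6 + (196 - 4) = -6 + 192 = 186)
h - x(U) = 169742 - 1*186 = 169742 - 186 = 169556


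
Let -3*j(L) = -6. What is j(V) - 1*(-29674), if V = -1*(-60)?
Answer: 29676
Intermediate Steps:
V = 60
j(L) = 2 (j(L) = -⅓*(-6) = 2)
j(V) - 1*(-29674) = 2 - 1*(-29674) = 2 + 29674 = 29676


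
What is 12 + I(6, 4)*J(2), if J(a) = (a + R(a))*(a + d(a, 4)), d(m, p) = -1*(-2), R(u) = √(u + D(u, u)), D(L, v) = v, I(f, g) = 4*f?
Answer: 396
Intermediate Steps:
R(u) = √2*√u (R(u) = √(u + u) = √(2*u) = √2*√u)
d(m, p) = 2
J(a) = (2 + a)*(a + √2*√a) (J(a) = (a + √2*√a)*(a + 2) = (a + √2*√a)*(2 + a) = (2 + a)*(a + √2*√a))
12 + I(6, 4)*J(2) = 12 + (4*6)*(2² + 2*2 + √2*2^(3/2) + 2*√2*√2) = 12 + 24*(4 + 4 + √2*(2*√2) + 4) = 12 + 24*(4 + 4 + 4 + 4) = 12 + 24*16 = 12 + 384 = 396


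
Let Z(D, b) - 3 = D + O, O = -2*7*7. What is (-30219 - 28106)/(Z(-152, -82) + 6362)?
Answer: -11665/1223 ≈ -9.5380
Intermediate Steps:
O = -98 (O = -14*7 = -98)
Z(D, b) = -95 + D (Z(D, b) = 3 + (D - 98) = 3 + (-98 + D) = -95 + D)
(-30219 - 28106)/(Z(-152, -82) + 6362) = (-30219 - 28106)/((-95 - 152) + 6362) = -58325/(-247 + 6362) = -58325/6115 = -58325*1/6115 = -11665/1223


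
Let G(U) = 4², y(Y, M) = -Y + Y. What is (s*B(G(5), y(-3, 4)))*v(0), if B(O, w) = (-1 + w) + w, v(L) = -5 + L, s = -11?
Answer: -55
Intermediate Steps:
y(Y, M) = 0
G(U) = 16
B(O, w) = -1 + 2*w
(s*B(G(5), y(-3, 4)))*v(0) = (-11*(-1 + 2*0))*(-5 + 0) = -11*(-1 + 0)*(-5) = -11*(-1)*(-5) = 11*(-5) = -55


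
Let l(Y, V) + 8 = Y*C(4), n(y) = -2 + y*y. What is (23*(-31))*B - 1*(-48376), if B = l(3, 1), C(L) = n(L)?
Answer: 24134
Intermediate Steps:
n(y) = -2 + y²
C(L) = -2 + L²
l(Y, V) = -8 + 14*Y (l(Y, V) = -8 + Y*(-2 + 4²) = -8 + Y*(-2 + 16) = -8 + Y*14 = -8 + 14*Y)
B = 34 (B = -8 + 14*3 = -8 + 42 = 34)
(23*(-31))*B - 1*(-48376) = (23*(-31))*34 - 1*(-48376) = -713*34 + 48376 = -24242 + 48376 = 24134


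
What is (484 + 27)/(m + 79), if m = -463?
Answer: -511/384 ≈ -1.3307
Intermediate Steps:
(484 + 27)/(m + 79) = (484 + 27)/(-463 + 79) = 511/(-384) = 511*(-1/384) = -511/384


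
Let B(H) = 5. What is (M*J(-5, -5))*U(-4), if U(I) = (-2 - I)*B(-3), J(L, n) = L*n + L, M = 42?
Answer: 8400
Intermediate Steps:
J(L, n) = L + L*n
U(I) = -10 - 5*I (U(I) = (-2 - I)*5 = -10 - 5*I)
(M*J(-5, -5))*U(-4) = (42*(-5*(1 - 5)))*(-10 - 5*(-4)) = (42*(-5*(-4)))*(-10 + 20) = (42*20)*10 = 840*10 = 8400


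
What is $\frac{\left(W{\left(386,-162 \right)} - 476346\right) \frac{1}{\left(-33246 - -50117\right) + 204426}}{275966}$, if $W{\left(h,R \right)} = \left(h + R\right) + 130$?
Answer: $- \frac{237996}{30535223951} \approx -7.7942 \cdot 10^{-6}$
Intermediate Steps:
$W{\left(h,R \right)} = 130 + R + h$ ($W{\left(h,R \right)} = \left(R + h\right) + 130 = 130 + R + h$)
$\frac{\left(W{\left(386,-162 \right)} - 476346\right) \frac{1}{\left(-33246 - -50117\right) + 204426}}{275966} = \frac{\left(\left(130 - 162 + 386\right) - 476346\right) \frac{1}{\left(-33246 - -50117\right) + 204426}}{275966} = \frac{354 - 476346}{\left(-33246 + 50117\right) + 204426} \cdot \frac{1}{275966} = - \frac{475992}{16871 + 204426} \cdot \frac{1}{275966} = - \frac{475992}{221297} \cdot \frac{1}{275966} = \left(-475992\right) \frac{1}{221297} \cdot \frac{1}{275966} = \left(- \frac{475992}{221297}\right) \frac{1}{275966} = - \frac{237996}{30535223951}$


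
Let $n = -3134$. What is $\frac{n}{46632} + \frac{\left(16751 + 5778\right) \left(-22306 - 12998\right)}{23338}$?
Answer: $- \frac{9272369652251}{272074404} \approx -34080.0$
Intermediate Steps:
$\frac{n}{46632} + \frac{\left(16751 + 5778\right) \left(-22306 - 12998\right)}{23338} = - \frac{3134}{46632} + \frac{\left(16751 + 5778\right) \left(-22306 - 12998\right)}{23338} = \left(-3134\right) \frac{1}{46632} + 22529 \left(-35304\right) \frac{1}{23338} = - \frac{1567}{23316} - \frac{397681908}{11669} = - \frac{9272369652251}{272074404}$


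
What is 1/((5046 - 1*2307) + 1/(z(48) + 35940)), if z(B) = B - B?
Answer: 35940/98439661 ≈ 0.00036510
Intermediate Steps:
z(B) = 0
1/((5046 - 1*2307) + 1/(z(48) + 35940)) = 1/((5046 - 1*2307) + 1/(0 + 35940)) = 1/((5046 - 2307) + 1/35940) = 1/(2739 + 1/35940) = 1/(98439661/35940) = 35940/98439661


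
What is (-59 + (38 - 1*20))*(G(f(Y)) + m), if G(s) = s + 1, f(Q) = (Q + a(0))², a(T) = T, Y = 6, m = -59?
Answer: 902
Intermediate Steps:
f(Q) = Q² (f(Q) = (Q + 0)² = Q²)
G(s) = 1 + s
(-59 + (38 - 1*20))*(G(f(Y)) + m) = (-59 + (38 - 1*20))*((1 + 6²) - 59) = (-59 + (38 - 20))*((1 + 36) - 59) = (-59 + 18)*(37 - 59) = -41*(-22) = 902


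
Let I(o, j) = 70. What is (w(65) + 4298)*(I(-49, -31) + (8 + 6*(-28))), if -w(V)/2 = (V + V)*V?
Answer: 1134180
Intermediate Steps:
w(V) = -4*V² (w(V) = -2*(V + V)*V = -2*2*V*V = -4*V²)
(w(65) + 4298)*(I(-49, -31) + (8 + 6*(-28))) = (-4*65² + 4298)*(70 + (8 + 6*(-28))) = (-4*4225 + 4298)*(70 + (8 - 168)) = (-16900 + 4298)*(70 - 160) = -12602*(-90) = 1134180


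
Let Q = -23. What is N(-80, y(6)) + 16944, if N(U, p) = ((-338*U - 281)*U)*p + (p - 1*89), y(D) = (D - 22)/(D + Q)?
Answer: -33964969/17 ≈ -1.9979e+6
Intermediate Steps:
y(D) = (-22 + D)/(-23 + D) (y(D) = (D - 22)/(D - 23) = (-22 + D)/(-23 + D))
N(U, p) = -89 + p + U*p*(-281 - 338*U) (N(U, p) = ((-281 - 338*U)*U)*p + (p - 89) = (U*(-281 - 338*U))*p + (-89 + p) = U*p*(-281 - 338*U) + (-89 + p) = -89 + p + U*p*(-281 - 338*U))
N(-80, y(6)) + 16944 = (-89 + (-22 + 6)/(-23 + 6) - 338*(-22 + 6)/(-23 + 6)*(-80)² - 281*(-80)*(-22 + 6)/(-23 + 6)) + 16944 = (-89 - 16/(-17) - 338*-16/(-17)*6400 - 281*(-80)*-16/(-17)) + 16944 = (-89 - 1/17*(-16) - 338*(-1/17*(-16))*6400 - 281*(-80)*(-1/17*(-16))) + 16944 = (-89 + 16/17 - 338*16/17*6400 - 281*(-80)*16/17) + 16944 = (-89 + 16/17 - 34611200/17 + 359680/17) + 16944 = -34253017/17 + 16944 = -33964969/17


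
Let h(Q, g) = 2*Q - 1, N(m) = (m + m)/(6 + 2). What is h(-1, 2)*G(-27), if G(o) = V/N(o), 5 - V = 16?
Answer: -44/9 ≈ -4.8889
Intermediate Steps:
V = -11 (V = 5 - 1*16 = 5 - 16 = -11)
N(m) = m/4 (N(m) = (2*m)/8 = (2*m)*(⅛) = m/4)
h(Q, g) = -1 + 2*Q
G(o) = -44/o (G(o) = -11*4/o = -44/o)
h(-1, 2)*G(-27) = (-1 + 2*(-1))*(-44/(-27)) = (-1 - 2)*(-44*(-1/27)) = -3*44/27 = -44/9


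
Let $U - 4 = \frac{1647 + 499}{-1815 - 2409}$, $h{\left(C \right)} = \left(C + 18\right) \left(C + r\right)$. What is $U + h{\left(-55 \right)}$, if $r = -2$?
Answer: $\frac{4461583}{2112} \approx 2112.5$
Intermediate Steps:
$h{\left(C \right)} = \left(-2 + C\right) \left(18 + C\right)$ ($h{\left(C \right)} = \left(C + 18\right) \left(C - 2\right) = \left(18 + C\right) \left(-2 + C\right) = \left(-2 + C\right) \left(18 + C\right)$)
$U = \frac{7375}{2112}$ ($U = 4 + \frac{1647 + 499}{-1815 - 2409} = 4 + \frac{2146}{-4224} = 4 + 2146 \left(- \frac{1}{4224}\right) = 4 - \frac{1073}{2112} = \frac{7375}{2112} \approx 3.492$)
$U + h{\left(-55 \right)} = \frac{7375}{2112} + \left(-36 + \left(-55\right)^{2} + 16 \left(-55\right)\right) = \frac{7375}{2112} - -2109 = \frac{7375}{2112} + 2109 = \frac{4461583}{2112}$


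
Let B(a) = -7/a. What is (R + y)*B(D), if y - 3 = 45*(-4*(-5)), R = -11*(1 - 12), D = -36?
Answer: 1792/9 ≈ 199.11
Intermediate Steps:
R = 121 (R = -11*(-11) = 121)
y = 903 (y = 3 + 45*(-4*(-5)) = 3 + 45*20 = 3 + 900 = 903)
(R + y)*B(D) = (121 + 903)*(-7/(-36)) = 1024*(-7*(-1/36)) = 1024*(7/36) = 1792/9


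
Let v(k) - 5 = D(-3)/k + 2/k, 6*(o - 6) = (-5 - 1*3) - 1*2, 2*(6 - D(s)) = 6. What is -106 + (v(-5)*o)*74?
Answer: 3530/3 ≈ 1176.7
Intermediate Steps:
D(s) = 3 (D(s) = 6 - ½*6 = 6 - 3 = 3)
o = 13/3 (o = 6 + ((-5 - 1*3) - 1*2)/6 = 6 + ((-5 - 3) - 2)/6 = 6 + (-8 - 2)/6 = 6 + (⅙)*(-10) = 6 - 5/3 = 13/3 ≈ 4.3333)
v(k) = 5 + 5/k (v(k) = 5 + (3/k + 2/k) = 5 + 5/k)
-106 + (v(-5)*o)*74 = -106 + ((5 + 5/(-5))*(13/3))*74 = -106 + ((5 + 5*(-⅕))*(13/3))*74 = -106 + ((5 - 1)*(13/3))*74 = -106 + (4*(13/3))*74 = -106 + (52/3)*74 = -106 + 3848/3 = 3530/3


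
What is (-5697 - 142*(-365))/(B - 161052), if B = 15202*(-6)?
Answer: -46133/252264 ≈ -0.18288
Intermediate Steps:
B = -91212
(-5697 - 142*(-365))/(B - 161052) = (-5697 - 142*(-365))/(-91212 - 161052) = (-5697 + 51830)/(-252264) = 46133*(-1/252264) = -46133/252264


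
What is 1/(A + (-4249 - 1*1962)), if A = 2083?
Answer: -1/4128 ≈ -0.00024225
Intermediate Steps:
1/(A + (-4249 - 1*1962)) = 1/(2083 + (-4249 - 1*1962)) = 1/(2083 + (-4249 - 1962)) = 1/(2083 - 6211) = 1/(-4128) = -1/4128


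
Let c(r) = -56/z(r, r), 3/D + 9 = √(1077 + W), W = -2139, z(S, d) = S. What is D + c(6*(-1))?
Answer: 3547/381 - I*√118/127 ≈ 9.3097 - 0.085534*I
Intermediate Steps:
D = 3/(-9 + 3*I*√118) (D = 3/(-9 + √(1077 - 2139)) = 3/(-9 + √(-1062)) = 3/(-9 + 3*I*√118) ≈ -0.023622 - 0.085534*I)
c(r) = -56/r
D + c(6*(-1)) = (-3/127 - I*√118/127) - 56/(6*(-1)) = (-3/127 - I*√118/127) - 56/(-6) = (-3/127 - I*√118/127) - 56*(-⅙) = (-3/127 - I*√118/127) + 28/3 = 3547/381 - I*√118/127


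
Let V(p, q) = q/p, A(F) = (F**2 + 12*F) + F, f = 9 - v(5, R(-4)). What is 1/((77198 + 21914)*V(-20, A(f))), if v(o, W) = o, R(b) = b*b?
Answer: -5/1684904 ≈ -2.9675e-6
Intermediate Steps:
R(b) = b**2
f = 4 (f = 9 - 1*5 = 9 - 5 = 4)
A(F) = F**2 + 13*F
1/((77198 + 21914)*V(-20, A(f))) = 1/((77198 + 21914)*(((4*(13 + 4))/(-20)))) = 1/(99112*(((4*17)*(-1/20)))) = 1/(99112*((68*(-1/20)))) = 1/(99112*(-17/5)) = (1/99112)*(-5/17) = -5/1684904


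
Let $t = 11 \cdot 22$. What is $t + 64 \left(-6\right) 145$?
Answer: $-55438$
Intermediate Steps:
$t = 242$
$t + 64 \left(-6\right) 145 = 242 + 64 \left(-6\right) 145 = 242 - 55680 = -55438$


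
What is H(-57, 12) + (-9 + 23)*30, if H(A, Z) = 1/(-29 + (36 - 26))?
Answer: 7979/19 ≈ 419.95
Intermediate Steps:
H(A, Z) = -1/19 (H(A, Z) = 1/(-29 + 10) = 1/(-19) = -1/19)
H(-57, 12) + (-9 + 23)*30 = -1/19 + (-9 + 23)*30 = -1/19 + 14*30 = -1/19 + 420 = 7979/19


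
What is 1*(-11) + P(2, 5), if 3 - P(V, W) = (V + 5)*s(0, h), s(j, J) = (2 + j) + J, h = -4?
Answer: 6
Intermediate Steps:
s(j, J) = 2 + J + j
P(V, W) = 13 + 2*V (P(V, W) = 3 - (V + 5)*(2 - 4 + 0) = 3 - (5 + V)*(-2) = 3 - (-10 - 2*V) = 3 + (10 + 2*V) = 13 + 2*V)
1*(-11) + P(2, 5) = 1*(-11) + (13 + 2*2) = -11 + (13 + 4) = -11 + 17 = 6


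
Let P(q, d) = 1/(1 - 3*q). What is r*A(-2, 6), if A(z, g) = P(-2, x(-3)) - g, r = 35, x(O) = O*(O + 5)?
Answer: -205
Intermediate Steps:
x(O) = O*(5 + O)
A(z, g) = 1/7 - g (A(z, g) = -1/(-1 + 3*(-2)) - g = -1/(-1 - 6) - g = -1/(-7) - g = -1*(-1/7) - g = 1/7 - g)
r*A(-2, 6) = 35*(1/7 - 1*6) = 35*(1/7 - 6) = 35*(-41/7) = -205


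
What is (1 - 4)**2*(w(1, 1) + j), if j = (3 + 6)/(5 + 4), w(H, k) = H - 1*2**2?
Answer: -18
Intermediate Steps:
w(H, k) = -4 + H (w(H, k) = H - 1*4 = H - 4 = -4 + H)
j = 1 (j = 9/9 = 9*(1/9) = 1)
(1 - 4)**2*(w(1, 1) + j) = (1 - 4)**2*((-4 + 1) + 1) = (-3)**2*(-3 + 1) = 9*(-2) = -18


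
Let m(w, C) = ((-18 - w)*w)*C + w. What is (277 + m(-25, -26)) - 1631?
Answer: 3171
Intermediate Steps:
m(w, C) = w + C*w*(-18 - w) (m(w, C) = (w*(-18 - w))*C + w = C*w*(-18 - w) + w = w + C*w*(-18 - w))
(277 + m(-25, -26)) - 1631 = (277 - 25*(1 - 18*(-26) - 1*(-26)*(-25))) - 1631 = (277 - 25*(1 + 468 - 650)) - 1631 = (277 - 25*(-181)) - 1631 = (277 + 4525) - 1631 = 4802 - 1631 = 3171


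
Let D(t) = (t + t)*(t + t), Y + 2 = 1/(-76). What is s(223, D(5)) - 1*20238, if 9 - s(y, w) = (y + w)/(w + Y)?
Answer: -150669911/7447 ≈ -20232.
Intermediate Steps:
Y = -153/76 (Y = -2 + 1/(-76) = -2 - 1/76 = -153/76 ≈ -2.0132)
D(t) = 4*t² (D(t) = (2*t)*(2*t) = 4*t²)
s(y, w) = 9 - (w + y)/(-153/76 + w) (s(y, w) = 9 - (y + w)/(w - 153/76) = 9 - (w + y)/(-153/76 + w))
s(223, D(5)) - 1*20238 = (-1377 - 76*223 + 608*(4*5²))/(-153 + 76*(4*5²)) - 1*20238 = (-1377 - 16948 + 608*(4*25))/(-153 + 76*(4*25)) - 20238 = (-1377 - 16948 + 608*100)/(-153 + 76*100) - 20238 = (-1377 - 16948 + 60800)/(-153 + 7600) - 20238 = 42475/7447 - 20238 = -150669911/7447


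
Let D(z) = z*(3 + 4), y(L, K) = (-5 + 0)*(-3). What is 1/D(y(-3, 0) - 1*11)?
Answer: 1/28 ≈ 0.035714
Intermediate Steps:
y(L, K) = 15 (y(L, K) = -5*(-3) = 15)
D(z) = 7*z (D(z) = z*7 = 7*z)
1/D(y(-3, 0) - 1*11) = 1/(7*(15 - 1*11)) = 1/(7*(15 - 11)) = 1/(7*4) = 1/28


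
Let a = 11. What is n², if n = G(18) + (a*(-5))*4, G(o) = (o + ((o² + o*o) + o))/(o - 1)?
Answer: 9339136/289 ≈ 32315.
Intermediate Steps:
G(o) = (2*o + 2*o²)/(-1 + o) (G(o) = (o + ((o² + o²) + o))/(-1 + o) = (o + (2*o² + o))/(-1 + o) = (o + (o + 2*o²))/(-1 + o) = (2*o + 2*o²)/(-1 + o))
n = -3056/17 (n = 2*18*(1 + 18)/(-1 + 18) + (11*(-5))*4 = 2*18*19/17 - 55*4 = 2*18*(1/17)*19 - 220 = 684/17 - 220 = -3056/17 ≈ -179.76)
n² = (-3056/17)² = 9339136/289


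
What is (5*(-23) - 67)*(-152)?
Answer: 27664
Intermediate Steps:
(5*(-23) - 67)*(-152) = (-115 - 67)*(-152) = -182*(-152) = 27664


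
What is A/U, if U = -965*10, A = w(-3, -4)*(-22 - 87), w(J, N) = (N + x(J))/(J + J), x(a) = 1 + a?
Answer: 109/9650 ≈ 0.011295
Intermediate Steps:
w(J, N) = (1 + J + N)/(2*J) (w(J, N) = (N + (1 + J))/(J + J) = (1 + J + N)/((2*J)) = (1 + J + N)*(1/(2*J)) = (1 + J + N)/(2*J))
A = -109 (A = ((½)*(1 - 3 - 4)/(-3))*(-22 - 87) = ((½)*(-⅓)*(-6))*(-109) = 1*(-109) = -109)
U = -9650
A/U = -109/(-9650) = -109*(-1/9650) = 109/9650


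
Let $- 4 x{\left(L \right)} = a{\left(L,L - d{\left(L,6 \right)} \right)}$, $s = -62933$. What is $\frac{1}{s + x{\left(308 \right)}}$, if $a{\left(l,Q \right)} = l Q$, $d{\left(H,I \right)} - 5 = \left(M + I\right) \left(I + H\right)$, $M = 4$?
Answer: $\frac{1}{155516} \approx 6.4302 \cdot 10^{-6}$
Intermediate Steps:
$d{\left(H,I \right)} = 5 + \left(4 + I\right) \left(H + I\right)$ ($d{\left(H,I \right)} = 5 + \left(4 + I\right) \left(I + H\right) = 5 + \left(4 + I\right) \left(H + I\right)$)
$a{\left(l,Q \right)} = Q l$
$x{\left(L \right)} = - \frac{L \left(-65 - 9 L\right)}{4}$ ($x{\left(L \right)} = - \frac{\left(L - \left(5 + 6^{2} + 4 L + 4 \cdot 6 + L 6\right)\right) L}{4} = - \frac{\left(L - \left(5 + 36 + 4 L + 24 + 6 L\right)\right) L}{4} = - \frac{\left(L - \left(65 + 10 L\right)\right) L}{4} = - \frac{\left(-65 - 9 L\right) L}{4} = - \frac{L \left(-65 - 9 L\right)}{4}$)
$\frac{1}{s + x{\left(308 \right)}} = \frac{1}{-62933 + \frac{1}{4} \cdot 308 \left(65 + 9 \cdot 308\right)} = \frac{1}{-62933 + \frac{1}{4} \cdot 308 \left(65 + 2772\right)} = \frac{1}{-62933 + \frac{1}{4} \cdot 308 \cdot 2837} = \frac{1}{-62933 + 218449} = \frac{1}{155516}$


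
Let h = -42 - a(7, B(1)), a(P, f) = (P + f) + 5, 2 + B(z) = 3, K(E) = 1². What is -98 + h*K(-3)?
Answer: -153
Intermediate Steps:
K(E) = 1
B(z) = 1 (B(z) = -2 + 3 = 1)
a(P, f) = 5 + P + f
h = -55 (h = -42 - (5 + 7 + 1) = -42 - 1*13 = -42 - 13 = -55)
-98 + h*K(-3) = -98 - 55*1 = -98 - 55 = -153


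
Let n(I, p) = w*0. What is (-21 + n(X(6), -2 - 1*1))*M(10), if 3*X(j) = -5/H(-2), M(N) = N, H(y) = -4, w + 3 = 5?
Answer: -210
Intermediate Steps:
w = 2 (w = -3 + 5 = 2)
X(j) = 5/12 (X(j) = (-5/(-4))/3 = (-5*(-¼))/3 = (⅓)*(5/4) = 5/12)
n(I, p) = 0 (n(I, p) = 2*0 = 0)
(-21 + n(X(6), -2 - 1*1))*M(10) = (-21 + 0)*10 = -21*10 = -210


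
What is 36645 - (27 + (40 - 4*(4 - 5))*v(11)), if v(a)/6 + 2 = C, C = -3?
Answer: 37938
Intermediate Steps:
v(a) = -30 (v(a) = -12 + 6*(-3) = -12 - 18 = -30)
36645 - (27 + (40 - 4*(4 - 5))*v(11)) = 36645 - (27 + (40 - 4*(4 - 5))*(-30)) = 36645 - (27 + (40 - 4*(-1))*(-30)) = 36645 - (27 + (40 + 4)*(-30)) = 36645 - (27 + 44*(-30)) = 36645 - (27 - 1320) = 36645 - 1*(-1293) = 36645 + 1293 = 37938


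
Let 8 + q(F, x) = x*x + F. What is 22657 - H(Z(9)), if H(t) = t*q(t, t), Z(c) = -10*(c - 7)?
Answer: 30097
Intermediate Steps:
q(F, x) = -8 + F + x² (q(F, x) = -8 + (x*x + F) = -8 + (x² + F) = -8 + (F + x²) = -8 + F + x²)
Z(c) = 70 - 10*c (Z(c) = -10*(-7 + c) = 70 - 10*c)
H(t) = t*(-8 + t + t²)
22657 - H(Z(9)) = 22657 - (70 - 10*9)*(-8 + (70 - 10*9) + (70 - 10*9)²) = 22657 - (70 - 90)*(-8 + (70 - 90) + (70 - 90)²) = 22657 - (-20)*(-8 - 20 + (-20)²) = 22657 - (-20)*(-8 - 20 + 400) = 22657 - (-20)*372 = 22657 - 1*(-7440) = 22657 + 7440 = 30097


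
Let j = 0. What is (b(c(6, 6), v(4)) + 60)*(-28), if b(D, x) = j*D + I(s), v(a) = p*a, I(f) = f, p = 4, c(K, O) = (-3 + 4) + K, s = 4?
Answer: -1792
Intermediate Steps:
c(K, O) = 1 + K
v(a) = 4*a
b(D, x) = 4 (b(D, x) = 0*D + 4 = 0 + 4 = 4)
(b(c(6, 6), v(4)) + 60)*(-28) = (4 + 60)*(-28) = 64*(-28) = -1792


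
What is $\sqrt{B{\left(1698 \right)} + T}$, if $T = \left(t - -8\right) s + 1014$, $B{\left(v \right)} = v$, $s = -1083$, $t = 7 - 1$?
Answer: $5 i \sqrt{498} \approx 111.58 i$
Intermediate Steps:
$t = 6$ ($t = 7 - 1 = 6$)
$T = -14148$ ($T = \left(6 - -8\right) \left(-1083\right) + 1014 = \left(6 + 8\right) \left(-1083\right) + 1014 = 14 \left(-1083\right) + 1014 = -15162 + 1014 = -14148$)
$\sqrt{B{\left(1698 \right)} + T} = \sqrt{1698 - 14148} = \sqrt{-12450} = 5 i \sqrt{498}$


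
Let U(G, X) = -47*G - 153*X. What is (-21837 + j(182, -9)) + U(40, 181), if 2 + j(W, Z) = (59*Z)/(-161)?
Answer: -8276801/161 ≈ -51409.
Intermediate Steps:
j(W, Z) = -2 - 59*Z/161 (j(W, Z) = -2 + (59*Z)/(-161) = -2 + (59*Z)*(-1/161) = -2 - 59*Z/161)
U(G, X) = -153*X - 47*G
(-21837 + j(182, -9)) + U(40, 181) = (-21837 + (-2 - 59/161*(-9))) + (-153*181 - 47*40) = (-21837 + (-2 + 531/161)) + (-27693 - 1880) = (-21837 + 209/161) - 29573 = -3515548/161 - 29573 = -8276801/161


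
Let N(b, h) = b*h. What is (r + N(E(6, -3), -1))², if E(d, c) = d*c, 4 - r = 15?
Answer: 49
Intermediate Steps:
r = -11 (r = 4 - 1*15 = 4 - 15 = -11)
E(d, c) = c*d
(r + N(E(6, -3), -1))² = (-11 - 3*6*(-1))² = (-11 - 18*(-1))² = (-11 + 18)² = 7² = 49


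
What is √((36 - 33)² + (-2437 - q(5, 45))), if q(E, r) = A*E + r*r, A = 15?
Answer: 4*I*√283 ≈ 67.29*I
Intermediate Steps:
q(E, r) = r² + 15*E (q(E, r) = 15*E + r*r = 15*E + r² = r² + 15*E)
√((36 - 33)² + (-2437 - q(5, 45))) = √((36 - 33)² + (-2437 - (45² + 15*5))) = √(3² + (-2437 - (2025 + 75))) = √(9 + (-2437 - 1*2100)) = √(9 + (-2437 - 2100)) = √(9 - 4537) = √(-4528) = 4*I*√283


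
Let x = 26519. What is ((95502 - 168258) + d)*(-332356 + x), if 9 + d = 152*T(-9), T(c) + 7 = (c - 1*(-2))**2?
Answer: 20301765897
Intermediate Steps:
T(c) = -7 + (2 + c)**2 (T(c) = -7 + (c - 1*(-2))**2 = -7 + (c + 2)**2 = -7 + (2 + c)**2)
d = 6375 (d = -9 + 152*(-7 + (2 - 9)**2) = -9 + 152*(-7 + (-7)**2) = -9 + 152*(-7 + 49) = -9 + 152*42 = -9 + 6384 = 6375)
((95502 - 168258) + d)*(-332356 + x) = ((95502 - 168258) + 6375)*(-332356 + 26519) = (-72756 + 6375)*(-305837) = -66381*(-305837) = 20301765897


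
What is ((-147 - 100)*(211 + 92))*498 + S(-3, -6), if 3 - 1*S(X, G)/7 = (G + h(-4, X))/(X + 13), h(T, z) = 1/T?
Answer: -298166341/8 ≈ -3.7271e+7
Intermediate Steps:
S(X, G) = 21 - 7*(-1/4 + G)/(13 + X) (S(X, G) = 21 - 7*(G + 1/(-4))/(X + 13) = 21 - 7*(G - 1/4)/(13 + X) = 21 - 7*(-1/4 + G)/(13 + X))
((-147 - 100)*(211 + 92))*498 + S(-3, -6) = ((-147 - 100)*(211 + 92))*498 + 7*(157 - 4*(-6) + 12*(-3))/(4*(13 - 3)) = -247*303*498 + (7/4)*(157 + 24 - 36)/10 = -74841*498 + (7/4)*(1/10)*145 = -37270818 + 203/8 = -298166341/8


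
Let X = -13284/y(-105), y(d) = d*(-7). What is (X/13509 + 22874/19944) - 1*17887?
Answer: -65590167221839/3667153140 ≈ -17886.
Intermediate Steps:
y(d) = -7*d
X = -4428/245 (X = -13284/((-7*(-105))) = -13284/735 = -13284*1/735 = -4428/245 ≈ -18.073)
(X/13509 + 22874/19944) - 1*17887 = (-4428/245/13509 + 22874/19944) - 1*17887 = (-4428/245*1/13509 + 22874*(1/19944)) - 17887 = (-492/367745 + 11437/9972) - 17887 = 4200993341/3667153140 - 17887 = -65590167221839/3667153140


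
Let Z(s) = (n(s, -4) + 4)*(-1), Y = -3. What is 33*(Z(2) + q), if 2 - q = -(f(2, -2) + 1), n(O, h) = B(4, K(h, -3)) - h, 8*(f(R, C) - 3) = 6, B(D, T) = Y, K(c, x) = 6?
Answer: 231/4 ≈ 57.750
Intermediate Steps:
B(D, T) = -3
f(R, C) = 15/4 (f(R, C) = 3 + (⅛)*6 = 3 + ¾ = 15/4)
n(O, h) = -3 - h
q = 27/4 (q = 2 - (-1)*(15/4 + 1) = 2 - (-1)*19/4 = 2 - 1*(-19/4) = 2 + 19/4 = 27/4 ≈ 6.7500)
Z(s) = -5 (Z(s) = ((-3 - 1*(-4)) + 4)*(-1) = ((-3 + 4) + 4)*(-1) = (1 + 4)*(-1) = 5*(-1) = -5)
33*(Z(2) + q) = 33*(-5 + 27/4) = 33*(7/4) = 231/4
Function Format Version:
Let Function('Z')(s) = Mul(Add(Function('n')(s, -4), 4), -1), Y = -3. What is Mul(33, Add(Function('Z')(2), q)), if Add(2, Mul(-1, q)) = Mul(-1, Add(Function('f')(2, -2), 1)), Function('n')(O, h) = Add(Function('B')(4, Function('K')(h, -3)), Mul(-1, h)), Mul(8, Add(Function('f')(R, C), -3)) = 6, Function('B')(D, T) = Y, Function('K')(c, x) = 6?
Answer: Rational(231, 4) ≈ 57.750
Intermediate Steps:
Function('B')(D, T) = -3
Function('f')(R, C) = Rational(15, 4) (Function('f')(R, C) = Add(3, Mul(Rational(1, 8), 6)) = Add(3, Rational(3, 4)) = Rational(15, 4))
Function('n')(O, h) = Add(-3, Mul(-1, h))
q = Rational(27, 4) (q = Add(2, Mul(-1, Mul(-1, Add(Rational(15, 4), 1)))) = Add(2, Mul(-1, Mul(-1, Rational(19, 4)))) = Add(2, Mul(-1, Rational(-19, 4))) = Add(2, Rational(19, 4)) = Rational(27, 4) ≈ 6.7500)
Function('Z')(s) = -5 (Function('Z')(s) = Mul(Add(Add(-3, Mul(-1, -4)), 4), -1) = Mul(Add(Add(-3, 4), 4), -1) = Mul(Add(1, 4), -1) = Mul(5, -1) = -5)
Mul(33, Add(Function('Z')(2), q)) = Mul(33, Add(-5, Rational(27, 4))) = Mul(33, Rational(7, 4)) = Rational(231, 4)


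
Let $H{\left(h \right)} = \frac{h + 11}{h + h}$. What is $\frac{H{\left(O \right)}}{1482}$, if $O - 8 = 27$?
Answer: $\frac{23}{51870} \approx 0.00044342$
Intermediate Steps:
$O = 35$ ($O = 8 + 27 = 35$)
$H{\left(h \right)} = \frac{11 + h}{2 h}$
$\frac{H{\left(O \right)}}{1482} = \frac{\frac{1}{2} \cdot \frac{1}{35} \left(11 + 35\right)}{1482} = \frac{1}{2} \cdot \frac{1}{35} \cdot 46 \cdot \frac{1}{1482} = \frac{23}{35} \cdot \frac{1}{1482} = \frac{23}{51870}$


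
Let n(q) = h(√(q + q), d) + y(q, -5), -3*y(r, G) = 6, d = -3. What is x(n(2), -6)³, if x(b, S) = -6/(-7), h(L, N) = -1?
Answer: 216/343 ≈ 0.62974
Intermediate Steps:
y(r, G) = -2 (y(r, G) = -⅓*6 = -2)
n(q) = -3 (n(q) = -1 - 2 = -3)
x(b, S) = 6/7 (x(b, S) = -6*(-⅐) = 6/7)
x(n(2), -6)³ = (6/7)³ = 216/343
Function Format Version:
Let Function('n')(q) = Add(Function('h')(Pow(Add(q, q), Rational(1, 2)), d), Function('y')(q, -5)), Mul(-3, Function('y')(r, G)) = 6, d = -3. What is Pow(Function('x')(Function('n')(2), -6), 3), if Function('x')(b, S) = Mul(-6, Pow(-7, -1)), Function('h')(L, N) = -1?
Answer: Rational(216, 343) ≈ 0.62974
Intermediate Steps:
Function('y')(r, G) = -2 (Function('y')(r, G) = Mul(Rational(-1, 3), 6) = -2)
Function('n')(q) = -3 (Function('n')(q) = Add(-1, -2) = -3)
Function('x')(b, S) = Rational(6, 7) (Function('x')(b, S) = Mul(-6, Rational(-1, 7)) = Rational(6, 7))
Pow(Function('x')(Function('n')(2), -6), 3) = Pow(Rational(6, 7), 3) = Rational(216, 343)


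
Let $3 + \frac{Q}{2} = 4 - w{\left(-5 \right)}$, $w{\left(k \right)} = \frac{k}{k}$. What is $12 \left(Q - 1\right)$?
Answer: $-12$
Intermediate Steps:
$w{\left(k \right)} = 1$
$Q = 0$ ($Q = -6 + 2 \left(4 - 1\right) = -6 + 2 \cdot 3 = -6 + 6 = 0$)
$12 \left(Q - 1\right) = 12 \left(0 - 1\right) = 12 \left(-1\right) = -12$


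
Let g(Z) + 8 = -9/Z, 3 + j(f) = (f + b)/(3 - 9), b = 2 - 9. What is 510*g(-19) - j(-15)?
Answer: -218828/57 ≈ -3839.1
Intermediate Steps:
b = -7
j(f) = -11/6 - f/6 (j(f) = -3 + (f - 7)/(3 - 9) = -3 + (-7 + f)/(-6) = -3 + (-7 + f)*(-⅙) = -3 + (7/6 - f/6) = -11/6 - f/6)
g(Z) = -8 - 9/Z
510*g(-19) - j(-15) = 510*(-8 - 9/(-19)) - (-11/6 - ⅙*(-15)) = 510*(-8 - 9*(-1/19)) - (-11/6 + 5/2) = 510*(-8 + 9/19) - 1*⅔ = 510*(-143/19) - ⅔ = -72930/19 - ⅔ = -218828/57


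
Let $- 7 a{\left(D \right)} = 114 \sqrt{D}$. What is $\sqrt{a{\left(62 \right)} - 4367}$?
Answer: $\frac{\sqrt{-213983 - 798 \sqrt{62}}}{7} \approx 67.047 i$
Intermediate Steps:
$a{\left(D \right)} = - \frac{114 \sqrt{D}}{7}$
$\sqrt{a{\left(62 \right)} - 4367} = \sqrt{- \frac{114 \sqrt{62}}{7} - 4367} = \sqrt{-4367 - \frac{114 \sqrt{62}}{7}}$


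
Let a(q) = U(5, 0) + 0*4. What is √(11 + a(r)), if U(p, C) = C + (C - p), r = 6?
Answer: √6 ≈ 2.4495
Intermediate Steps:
U(p, C) = -p + 2*C
a(q) = -5 (a(q) = (-1*5 + 2*0) + 0*4 = (-5 + 0) + 0 = -5 + 0 = -5)
√(11 + a(r)) = √(11 - 5) = √6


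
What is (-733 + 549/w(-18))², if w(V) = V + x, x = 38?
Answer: 199120321/400 ≈ 4.9780e+5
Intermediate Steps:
w(V) = 38 + V (w(V) = V + 38 = 38 + V)
(-733 + 549/w(-18))² = (-733 + 549/(38 - 18))² = (-733 + 549/20)² = (-14111/20)² = 199120321/400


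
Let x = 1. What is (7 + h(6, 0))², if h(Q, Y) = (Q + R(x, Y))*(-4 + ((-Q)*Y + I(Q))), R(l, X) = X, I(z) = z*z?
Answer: 39601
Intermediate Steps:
I(z) = z²
h(Q, Y) = (Q + Y)*(-4 + Q² - Q*Y) (h(Q, Y) = (Q + Y)*(-4 + ((-Q)*Y + Q²)) = (Q + Y)*(-4 + (-Q*Y + Q²)) = (Q + Y)*(-4 + (Q² - Q*Y)) = (Q + Y)*(-4 + Q² - Q*Y))
(7 + h(6, 0))² = (7 + (6³ - 4*6 - 4*0 - 1*6*0²))² = (7 + (216 - 24 + 0 - 1*6*0))² = (7 + (216 - 24 + 0 + 0))² = (7 + 192)² = 199² = 39601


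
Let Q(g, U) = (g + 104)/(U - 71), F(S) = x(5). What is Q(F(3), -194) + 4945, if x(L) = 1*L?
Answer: 1310316/265 ≈ 4944.6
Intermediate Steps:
x(L) = L
F(S) = 5
Q(g, U) = (104 + g)/(-71 + U)
Q(F(3), -194) + 4945 = (104 + 5)/(-71 - 194) + 4945 = 109/(-265) + 4945 = -1/265*109 + 4945 = -109/265 + 4945 = 1310316/265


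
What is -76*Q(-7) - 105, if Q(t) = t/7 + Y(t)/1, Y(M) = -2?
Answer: 123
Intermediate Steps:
Q(t) = -2 + t/7 (Q(t) = t/7 - 2/1 = t*(⅐) - 2*1 = t/7 - 2 = -2 + t/7)
-76*Q(-7) - 105 = -76*(-2 + (⅐)*(-7)) - 105 = -76*(-2 - 1) - 105 = -76*(-3) - 105 = 228 - 105 = 123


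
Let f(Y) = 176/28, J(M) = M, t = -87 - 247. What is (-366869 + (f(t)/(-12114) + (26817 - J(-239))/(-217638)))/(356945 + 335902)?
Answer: -2807076160193/5301275481369 ≈ -0.52951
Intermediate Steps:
t = -334
f(Y) = 44/7 (f(Y) = 176*(1/28) = 44/7)
(-366869 + (f(t)/(-12114) + (26817 - J(-239))/(-217638)))/(356945 + 335902) = (-366869 + ((44/7)/(-12114) + (26817 - 1*(-239))/(-217638)))/(356945 + 335902) = (-366869 + ((44/7)*(-1/12114) + (26817 + 239)*(-1/217638)))/692847 = (-366869 + (-22/42399 + 27056*(-1/217638)))*(1/692847) = (-366869 + (-22/42399 - 13528/108819))*(1/692847) = (-366869 - 63996410/512646309)*(1/692847) = -188074102732931/512646309*1/692847 = -2807076160193/5301275481369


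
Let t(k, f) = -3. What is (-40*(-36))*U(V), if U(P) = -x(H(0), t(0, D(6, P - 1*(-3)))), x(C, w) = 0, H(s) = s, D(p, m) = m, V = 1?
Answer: 0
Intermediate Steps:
U(P) = 0 (U(P) = -1*0 = 0)
(-40*(-36))*U(V) = -40*(-36)*0 = 1440*0 = 0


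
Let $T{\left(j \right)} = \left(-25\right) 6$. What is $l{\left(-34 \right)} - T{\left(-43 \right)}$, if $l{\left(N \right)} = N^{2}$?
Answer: $1306$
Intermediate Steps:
$T{\left(j \right)} = -150$
$l{\left(-34 \right)} - T{\left(-43 \right)} = \left(-34\right)^{2} - -150 = 1156 + 150 = 1306$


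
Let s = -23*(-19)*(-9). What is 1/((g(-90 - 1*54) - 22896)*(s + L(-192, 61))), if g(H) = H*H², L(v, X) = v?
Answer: 1/12411630000 ≈ 8.0570e-11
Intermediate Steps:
s = -3933 (s = 437*(-9) = -3933)
g(H) = H³
1/((g(-90 - 1*54) - 22896)*(s + L(-192, 61))) = 1/(((-90 - 1*54)³ - 22896)*(-3933 - 192)) = 1/(((-90 - 54)³ - 22896)*(-4125)) = 1/(((-144)³ - 22896)*(-4125)) = 1/((-2985984 - 22896)*(-4125)) = 1/(-3008880*(-4125)) = 1/12411630000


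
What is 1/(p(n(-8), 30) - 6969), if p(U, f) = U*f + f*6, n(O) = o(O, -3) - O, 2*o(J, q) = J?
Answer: -1/6669 ≈ -0.00014995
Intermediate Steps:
o(J, q) = J/2
n(O) = -O/2 (n(O) = O/2 - O = -O/2)
p(U, f) = 6*f + U*f (p(U, f) = U*f + 6*f = 6*f + U*f)
1/(p(n(-8), 30) - 6969) = 1/(30*(6 - 1/2*(-8)) - 6969) = 1/(30*(6 + 4) - 6969) = 1/(30*10 - 6969) = 1/(300 - 6969) = 1/(-6669) = -1/6669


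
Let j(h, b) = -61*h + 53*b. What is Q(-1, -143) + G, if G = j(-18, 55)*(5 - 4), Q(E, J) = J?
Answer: 3870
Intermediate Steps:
G = 4013 (G = (-61*(-18) + 53*55)*(5 - 4) = (1098 + 2915)*1 = 4013*1 = 4013)
Q(-1, -143) + G = -143 + 4013 = 3870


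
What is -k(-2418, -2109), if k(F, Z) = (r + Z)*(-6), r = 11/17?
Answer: -215052/17 ≈ -12650.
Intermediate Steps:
r = 11/17 (r = 11*(1/17) = 11/17 ≈ 0.64706)
k(F, Z) = -66/17 - 6*Z (k(F, Z) = (11/17 + Z)*(-6) = -66/17 - 6*Z)
-k(-2418, -2109) = -(-66/17 - 6*(-2109)) = -(-66/17 + 12654) = -1*215052/17 = -215052/17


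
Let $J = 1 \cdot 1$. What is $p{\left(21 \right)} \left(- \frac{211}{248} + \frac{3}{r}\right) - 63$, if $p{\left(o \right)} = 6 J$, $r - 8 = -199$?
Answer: $- \frac{1615227}{23684} \approx -68.199$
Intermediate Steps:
$r = -191$ ($r = 8 - 199 = -191$)
$J = 1$
$p{\left(o \right)} = 6$ ($p{\left(o \right)} = 6 \cdot 1 = 6$)
$p{\left(21 \right)} \left(- \frac{211}{248} + \frac{3}{r}\right) - 63 = 6 \left(- \frac{211}{248} + \frac{3}{-191}\right) - 63 = 6 \left(\left(-211\right) \frac{1}{248} + 3 \left(- \frac{1}{191}\right)\right) - 63 = 6 \left(- \frac{211}{248} - \frac{3}{191}\right) - 63 = 6 \left(- \frac{41045}{47368}\right) - 63 = - \frac{123135}{23684} - 63 = - \frac{1615227}{23684}$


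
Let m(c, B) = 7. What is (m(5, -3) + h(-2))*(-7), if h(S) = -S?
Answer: -63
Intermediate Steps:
(m(5, -3) + h(-2))*(-7) = (7 - 1*(-2))*(-7) = (7 + 2)*(-7) = 9*(-7) = -63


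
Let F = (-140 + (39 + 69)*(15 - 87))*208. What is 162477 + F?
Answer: -1484051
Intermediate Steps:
F = -1646528 (F = (-140 + 108*(-72))*208 = (-140 - 7776)*208 = -7916*208 = -1646528)
162477 + F = 162477 - 1646528 = -1484051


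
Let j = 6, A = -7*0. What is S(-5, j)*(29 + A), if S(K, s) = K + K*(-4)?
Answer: 435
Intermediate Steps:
A = 0
S(K, s) = -3*K (S(K, s) = K - 4*K = -3*K)
S(-5, j)*(29 + A) = (-3*(-5))*(29 + 0) = 15*29 = 435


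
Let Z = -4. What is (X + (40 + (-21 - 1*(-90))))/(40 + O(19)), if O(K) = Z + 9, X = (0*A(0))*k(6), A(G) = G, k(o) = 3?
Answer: 109/45 ≈ 2.4222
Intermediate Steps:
X = 0 (X = (0*0)*3 = 0*3 = 0)
O(K) = 5 (O(K) = -4 + 9 = 5)
(X + (40 + (-21 - 1*(-90))))/(40 + O(19)) = (0 + (40 + (-21 - 1*(-90))))/(40 + 5) = (0 + (40 + (-21 + 90)))/45 = (0 + (40 + 69))*(1/45) = (0 + 109)*(1/45) = 109*(1/45) = 109/45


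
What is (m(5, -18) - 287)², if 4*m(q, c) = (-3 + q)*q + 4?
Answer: 321489/4 ≈ 80372.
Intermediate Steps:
m(q, c) = 1 + q*(-3 + q)/4 (m(q, c) = ((-3 + q)*q + 4)/4 = (q*(-3 + q) + 4)/4 = (4 + q*(-3 + q))/4 = 1 + q*(-3 + q)/4)
(m(5, -18) - 287)² = ((1 - ¾*5 + (¼)*5²) - 287)² = ((1 - 15/4 + (¼)*25) - 287)² = ((1 - 15/4 + 25/4) - 287)² = (7/2 - 287)² = (-567/2)² = 321489/4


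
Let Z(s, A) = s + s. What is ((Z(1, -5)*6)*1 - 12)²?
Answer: 0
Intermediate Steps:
Z(s, A) = 2*s
((Z(1, -5)*6)*1 - 12)² = (((2*1)*6)*1 - 12)² = ((2*6)*1 - 12)² = (12*1 - 12)² = (12 - 12)² = 0² = 0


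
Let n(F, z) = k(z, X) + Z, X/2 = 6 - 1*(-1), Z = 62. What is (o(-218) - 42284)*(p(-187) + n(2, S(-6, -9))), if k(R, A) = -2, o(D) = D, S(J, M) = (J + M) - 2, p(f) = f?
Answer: 5397754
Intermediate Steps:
X = 14 (X = 2*(6 - 1*(-1)) = 2*(6 + 1) = 2*7 = 14)
S(J, M) = -2 + J + M
n(F, z) = 60 (n(F, z) = -2 + 62 = 60)
(o(-218) - 42284)*(p(-187) + n(2, S(-6, -9))) = (-218 - 42284)*(-187 + 60) = -42502*(-127) = 5397754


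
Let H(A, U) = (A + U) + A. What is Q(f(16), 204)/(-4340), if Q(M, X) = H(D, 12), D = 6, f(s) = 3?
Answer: -6/1085 ≈ -0.0055300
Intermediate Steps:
H(A, U) = U + 2*A
Q(M, X) = 24 (Q(M, X) = 12 + 2*6 = 12 + 12 = 24)
Q(f(16), 204)/(-4340) = 24/(-4340) = 24*(-1/4340) = -6/1085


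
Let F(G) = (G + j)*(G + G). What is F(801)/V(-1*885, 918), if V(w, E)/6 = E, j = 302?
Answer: 98167/306 ≈ 320.81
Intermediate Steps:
V(w, E) = 6*E
F(G) = 2*G*(302 + G) (F(G) = (G + 302)*(G + G) = (302 + G)*(2*G) = 2*G*(302 + G))
F(801)/V(-1*885, 918) = (2*801*(302 + 801))/((6*918)) = (2*801*1103)/5508 = 1767006*(1/5508) = 98167/306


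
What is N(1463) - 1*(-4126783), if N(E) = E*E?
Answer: 6267152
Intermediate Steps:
N(E) = E²
N(1463) - 1*(-4126783) = 1463² - 1*(-4126783) = 2140369 + 4126783 = 6267152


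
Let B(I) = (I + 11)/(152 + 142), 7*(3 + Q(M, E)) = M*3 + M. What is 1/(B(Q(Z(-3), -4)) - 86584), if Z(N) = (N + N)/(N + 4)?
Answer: -1029/89094920 ≈ -1.1549e-5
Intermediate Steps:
Z(N) = 2*N/(4 + N) (Z(N) = (2*N)/(4 + N) = 2*N/(4 + N))
Q(M, E) = -3 + 4*M/7 (Q(M, E) = -3 + (M*3 + M)/7 = -3 + (3*M + M)/7 = -3 + (4*M)/7 = -3 + 4*M/7)
B(I) = 11/294 + I/294 (B(I) = (11 + I)/294 = (11 + I)*(1/294) = 11/294 + I/294)
1/(B(Q(Z(-3), -4)) - 86584) = 1/((11/294 + (-3 + 4*(2*(-3)/(4 - 3))/7)/294) - 86584) = 1/((11/294 + (-3 + 4*(2*(-3)/1)/7)/294) - 86584) = 1/((11/294 + (-3 + 4*(2*(-3)*1)/7)/294) - 86584) = 1/((11/294 + (-3 + (4/7)*(-6))/294) - 86584) = 1/((11/294 + (-3 - 24/7)/294) - 86584) = 1/((11/294 + (1/294)*(-45/7)) - 86584) = 1/((11/294 - 15/686) - 86584) = 1/(16/1029 - 86584) = 1/(-89094920/1029) = -1029/89094920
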